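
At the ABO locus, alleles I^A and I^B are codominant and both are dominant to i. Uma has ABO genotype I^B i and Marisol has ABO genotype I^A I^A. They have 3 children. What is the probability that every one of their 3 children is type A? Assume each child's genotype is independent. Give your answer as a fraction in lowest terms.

ABO cross I^B i × I^A I^A → 1/2 A, 1/2 AB.
So P(type A) = 1/2 per child.
All 3 independent: (1/2)^3 = 1/8.

1/8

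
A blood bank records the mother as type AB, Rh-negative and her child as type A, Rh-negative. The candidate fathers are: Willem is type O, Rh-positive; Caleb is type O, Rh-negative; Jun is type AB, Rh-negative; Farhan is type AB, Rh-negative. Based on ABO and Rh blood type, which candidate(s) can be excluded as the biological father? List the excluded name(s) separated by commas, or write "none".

none

A candidate is excluded only if no genotype consistent with his phenotype could produce a type A, Rh-negative child with a type AB, Rh-negative mother.
Every candidate has at least one consistent genotype combination, so none can be excluded.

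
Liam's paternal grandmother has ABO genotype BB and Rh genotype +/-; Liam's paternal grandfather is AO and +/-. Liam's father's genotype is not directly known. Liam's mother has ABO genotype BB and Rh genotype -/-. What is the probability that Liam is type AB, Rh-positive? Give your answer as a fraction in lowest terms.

1/8

Liam's father's ABO genotype from BB × AO: 1/2 AB, 1/2 BO.
Crossing each possibility with the mother BB and summing P(type AB): 1/2·1/2 + 1/2·0 = 1/4.
Similarly for Rh via the father's Rh distribution: P(Rh+) = 1/2.
Independent loci: 1/4 × 1/2 = 1/8.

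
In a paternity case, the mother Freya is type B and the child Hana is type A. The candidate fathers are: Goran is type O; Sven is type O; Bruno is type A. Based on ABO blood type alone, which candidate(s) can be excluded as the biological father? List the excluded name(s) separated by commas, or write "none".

A candidate is excluded only if no genotype consistent with his phenotype could produce a type A child with a type B mother.
Goran (type O): no genotype consistent with that phenotype can produce a type-A child with a type-B mother.
Sven (type O): no genotype consistent with that phenotype can produce a type-A child with a type-B mother.

Goran, Sven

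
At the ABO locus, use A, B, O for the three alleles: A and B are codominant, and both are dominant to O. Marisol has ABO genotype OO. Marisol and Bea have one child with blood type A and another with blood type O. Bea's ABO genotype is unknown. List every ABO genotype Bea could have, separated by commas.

AO

For each candidate genotype of Bea, check whether crossing it with OO can produce every observed child phenotype.
  AA → possible child types {A} ✗
  AB → possible child types {A, B} ✗
  AO → possible child types {O, A} ✓
  BB → possible child types {B} ✗
  BO → possible child types {O, B} ✗
  OO → possible child types {O} ✗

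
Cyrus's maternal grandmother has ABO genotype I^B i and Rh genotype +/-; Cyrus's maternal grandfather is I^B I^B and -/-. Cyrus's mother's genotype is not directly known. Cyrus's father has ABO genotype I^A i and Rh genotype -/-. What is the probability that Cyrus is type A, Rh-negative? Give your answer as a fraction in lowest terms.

Cyrus's mother's ABO genotype from I^B i × I^B I^B: 1/2 I^B I^B, 1/2 I^B i.
Crossing each possibility with the father I^A i and summing P(type A): 1/2·0 + 1/2·1/4 = 1/8.
Similarly for Rh via the mother's Rh distribution: P(Rh-) = 3/4.
Independent loci: 1/8 × 3/4 = 3/32.

3/32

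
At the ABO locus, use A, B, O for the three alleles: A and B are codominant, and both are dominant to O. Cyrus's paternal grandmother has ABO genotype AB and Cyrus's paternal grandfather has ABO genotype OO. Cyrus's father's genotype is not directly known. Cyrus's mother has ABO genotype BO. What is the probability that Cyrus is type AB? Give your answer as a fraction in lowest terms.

1/8

Cyrus's father's ABO genotype from AB × OO: 1/2 AO, 1/2 BO.
Crossing each possibility with the mother BO and summing P(type AB): 1/2·1/4 + 1/2·0 = 1/8.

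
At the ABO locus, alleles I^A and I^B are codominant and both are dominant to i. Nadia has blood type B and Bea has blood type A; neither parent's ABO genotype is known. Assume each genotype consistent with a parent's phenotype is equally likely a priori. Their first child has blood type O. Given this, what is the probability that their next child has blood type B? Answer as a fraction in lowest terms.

1/4

Possible genotypes: Nadia ∈ {I^B I^B, I^B i}; Bea ∈ {I^A I^A, I^A i}.
Weight each parental genotype pair by prior × P(type-O child):
  I^B i × I^A i: posterior weight 1; P(next child type B) = 1/4.
Weighted sum = 1/4.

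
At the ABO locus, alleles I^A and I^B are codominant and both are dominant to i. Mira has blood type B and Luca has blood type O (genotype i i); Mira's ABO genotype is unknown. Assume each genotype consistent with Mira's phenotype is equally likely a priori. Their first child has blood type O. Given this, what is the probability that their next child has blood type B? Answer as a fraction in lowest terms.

Possible genotypes: Mira ∈ {I^B I^B, I^B i}; Luca ∈ {i i}.
Weight each parental genotype pair by prior × P(type-O child):
  I^B i × i i: posterior weight 1; P(next child type B) = 1/2.
Weighted sum = 1/2.

1/2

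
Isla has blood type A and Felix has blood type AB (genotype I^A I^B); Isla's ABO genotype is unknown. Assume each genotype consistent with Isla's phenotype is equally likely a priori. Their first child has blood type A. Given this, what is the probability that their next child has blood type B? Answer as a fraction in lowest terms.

Possible genotypes: Isla ∈ {I^A I^A, I^A i}; Felix ∈ {I^A I^B}.
Weight each parental genotype pair by prior × P(type-A child):
  I^A I^A × I^A I^B: posterior weight 1/2; P(next child type B) = 0.
  I^A i × I^A I^B: posterior weight 1/2; P(next child type B) = 1/4.
Weighted sum = 1/8.

1/8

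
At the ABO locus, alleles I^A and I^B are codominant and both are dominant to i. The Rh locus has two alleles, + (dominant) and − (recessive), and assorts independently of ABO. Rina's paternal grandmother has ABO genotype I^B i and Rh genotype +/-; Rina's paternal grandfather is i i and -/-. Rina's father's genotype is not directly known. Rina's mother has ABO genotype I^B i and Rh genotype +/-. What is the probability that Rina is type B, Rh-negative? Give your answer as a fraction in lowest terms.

15/64

Rina's father's ABO genotype from I^B i × i i: 1/2 I^B i, 1/2 i i.
Crossing each possibility with the mother I^B i and summing P(type B): 1/2·3/4 + 1/2·1/2 = 5/8.
Similarly for Rh via the father's Rh distribution: P(Rh-) = 3/8.
Independent loci: 5/8 × 3/8 = 15/64.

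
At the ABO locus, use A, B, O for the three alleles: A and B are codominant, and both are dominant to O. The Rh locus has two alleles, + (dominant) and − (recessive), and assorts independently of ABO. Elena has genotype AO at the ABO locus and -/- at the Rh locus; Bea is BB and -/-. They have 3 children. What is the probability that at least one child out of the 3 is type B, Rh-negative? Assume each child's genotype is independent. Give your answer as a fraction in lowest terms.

7/8

ABO cross AO × BB → 1/2 B, 1/2 AB.
Rh cross -/- × -/- → 1 Rh-; so P(type B, Rh-negative) = 1/2 × 1 = 1/2 per child.
P(none) = (1/2)^3 = 1/8; P(at least one) = 1 − 1/8 = 7/8.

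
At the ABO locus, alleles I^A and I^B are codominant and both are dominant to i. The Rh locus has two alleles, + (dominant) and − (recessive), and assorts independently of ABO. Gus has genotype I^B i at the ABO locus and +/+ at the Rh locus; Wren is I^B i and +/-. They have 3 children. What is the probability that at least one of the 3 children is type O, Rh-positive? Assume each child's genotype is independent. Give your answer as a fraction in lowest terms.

ABO cross I^B i × I^B i → 1/4 O, 3/4 B.
Rh cross +/+ × +/- → 1 Rh+; so P(type O, Rh-positive) = 1/4 × 1 = 1/4 per child.
P(none) = (3/4)^3 = 27/64; P(at least one) = 1 − 27/64 = 37/64.

37/64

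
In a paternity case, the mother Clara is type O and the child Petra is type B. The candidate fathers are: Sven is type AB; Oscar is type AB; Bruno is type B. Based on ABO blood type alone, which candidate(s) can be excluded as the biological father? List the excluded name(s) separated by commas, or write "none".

A candidate is excluded only if no genotype consistent with his phenotype could produce a type B child with a type O mother.
Every candidate has at least one consistent genotype combination, so none can be excluded.

none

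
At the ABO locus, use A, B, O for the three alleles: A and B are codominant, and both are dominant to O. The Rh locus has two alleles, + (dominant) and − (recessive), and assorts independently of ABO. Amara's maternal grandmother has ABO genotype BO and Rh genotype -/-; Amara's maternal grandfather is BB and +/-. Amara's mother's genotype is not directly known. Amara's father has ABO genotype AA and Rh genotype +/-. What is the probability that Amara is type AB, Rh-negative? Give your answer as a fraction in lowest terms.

Amara's mother's ABO genotype from BO × BB: 1/2 BB, 1/2 BO.
Crossing each possibility with the father AA and summing P(type AB): 1/2·1 + 1/2·1/2 = 3/4.
Similarly for Rh via the mother's Rh distribution: P(Rh-) = 3/8.
Independent loci: 3/4 × 3/8 = 9/32.

9/32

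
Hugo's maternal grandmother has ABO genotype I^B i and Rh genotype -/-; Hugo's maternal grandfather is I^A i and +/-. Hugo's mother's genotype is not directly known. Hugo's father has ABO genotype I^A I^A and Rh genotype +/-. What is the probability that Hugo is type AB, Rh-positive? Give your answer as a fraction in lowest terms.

Hugo's mother's ABO genotype from I^B i × I^A i: 1/4 I^A I^B, 1/4 I^A i, 1/4 I^B i, 1/4 i i.
Crossing each possibility with the father I^A I^A and summing P(type AB): 1/4·1/2 + 1/4·0 + 1/4·1/2 + 1/4·0 = 1/4.
Similarly for Rh via the mother's Rh distribution: P(Rh+) = 5/8.
Independent loci: 1/4 × 5/8 = 5/32.

5/32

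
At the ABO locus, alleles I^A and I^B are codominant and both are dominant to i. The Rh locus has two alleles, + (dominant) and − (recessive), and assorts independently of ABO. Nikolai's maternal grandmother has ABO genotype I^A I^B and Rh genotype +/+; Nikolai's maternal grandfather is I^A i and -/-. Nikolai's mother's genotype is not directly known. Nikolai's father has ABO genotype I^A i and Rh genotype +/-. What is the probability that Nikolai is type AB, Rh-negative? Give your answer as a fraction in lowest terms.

Nikolai's mother's ABO genotype from I^A I^B × I^A i: 1/4 I^A I^A, 1/4 I^A I^B, 1/4 I^A i, 1/4 I^B i.
Crossing each possibility with the father I^A i and summing P(type AB): 1/4·0 + 1/4·1/4 + 1/4·0 + 1/4·1/4 = 1/8.
Similarly for Rh via the mother's Rh distribution: P(Rh-) = 1/4.
Independent loci: 1/8 × 1/4 = 1/32.

1/32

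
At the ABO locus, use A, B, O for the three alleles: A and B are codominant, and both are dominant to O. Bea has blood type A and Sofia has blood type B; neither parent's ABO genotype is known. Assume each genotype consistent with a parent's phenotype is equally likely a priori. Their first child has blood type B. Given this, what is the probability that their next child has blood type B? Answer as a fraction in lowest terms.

Possible genotypes: Bea ∈ {AA, AO}; Sofia ∈ {BB, BO}.
Weight each parental genotype pair by prior × P(type-B child):
  AO × BB: posterior weight 2/3; P(next child type B) = 1/2.
  AO × BO: posterior weight 1/3; P(next child type B) = 1/4.
Weighted sum = 5/12.

5/12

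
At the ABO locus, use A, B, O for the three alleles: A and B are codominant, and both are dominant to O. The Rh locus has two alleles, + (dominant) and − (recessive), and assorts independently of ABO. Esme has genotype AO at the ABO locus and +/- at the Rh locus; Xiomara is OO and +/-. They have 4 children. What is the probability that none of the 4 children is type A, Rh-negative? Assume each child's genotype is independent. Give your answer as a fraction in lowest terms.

2401/4096

ABO cross AO × OO → 1/2 O, 1/2 A.
Rh cross +/- × +/- → 3/4 Rh+, 1/4 Rh-; so P(type A, Rh-negative) = 1/2 × 1/4 = 1/8 per child.
P(not type A, Rh-negative) = 7/8 for one child; (7/8)^4 = 2401/4096.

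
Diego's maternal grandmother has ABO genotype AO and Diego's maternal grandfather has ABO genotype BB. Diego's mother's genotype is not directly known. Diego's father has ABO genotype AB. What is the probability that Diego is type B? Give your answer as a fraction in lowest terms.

Diego's mother's ABO genotype from AO × BB: 1/2 AB, 1/2 BO.
Crossing each possibility with the father AB and summing P(type B): 1/2·1/4 + 1/2·1/2 = 3/8.

3/8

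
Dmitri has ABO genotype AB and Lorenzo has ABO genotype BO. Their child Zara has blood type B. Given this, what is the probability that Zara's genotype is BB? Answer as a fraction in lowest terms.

Cross AB × BO → 1/4 AB, 1/4 AO, 1/4 BB, 1/4 BO.
Type-B genotypes among offspring: BB (1/4), BO (1/4); total 1/2.
P(BB | type B) = (1/4) / (1/2) = 1/2.

1/2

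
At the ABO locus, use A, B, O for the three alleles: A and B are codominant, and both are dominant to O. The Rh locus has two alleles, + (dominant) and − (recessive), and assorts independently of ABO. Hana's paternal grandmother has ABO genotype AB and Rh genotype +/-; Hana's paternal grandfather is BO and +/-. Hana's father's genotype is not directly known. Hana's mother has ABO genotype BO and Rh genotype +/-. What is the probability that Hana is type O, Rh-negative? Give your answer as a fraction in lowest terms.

Hana's father's ABO genotype from AB × BO: 1/4 AB, 1/4 AO, 1/4 BB, 1/4 BO.
Crossing each possibility with the mother BO and summing P(type O): 1/4·0 + 1/4·1/4 + 1/4·0 + 1/4·1/4 = 1/8.
Similarly for Rh via the father's Rh distribution: P(Rh-) = 1/4.
Independent loci: 1/8 × 1/4 = 1/32.

1/32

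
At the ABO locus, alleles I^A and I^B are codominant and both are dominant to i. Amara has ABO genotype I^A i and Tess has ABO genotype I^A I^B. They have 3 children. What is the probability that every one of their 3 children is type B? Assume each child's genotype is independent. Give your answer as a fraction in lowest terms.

ABO cross I^A i × I^A I^B → 1/2 A, 1/4 B, 1/4 AB.
So P(type B) = 1/4 per child.
All 3 independent: (1/4)^3 = 1/64.

1/64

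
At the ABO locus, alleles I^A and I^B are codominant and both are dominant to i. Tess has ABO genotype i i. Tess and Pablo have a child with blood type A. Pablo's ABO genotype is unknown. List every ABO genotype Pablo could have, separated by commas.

I^A I^A, I^A I^B, I^A i

For each candidate genotype of Pablo, check whether crossing it with i i can produce every observed child phenotype.
  I^A I^A → possible child types {A} ✓
  I^A I^B → possible child types {A, B} ✓
  I^A i → possible child types {O, A} ✓
  I^B I^B → possible child types {B} ✗
  I^B i → possible child types {O, B} ✗
  i i → possible child types {O} ✗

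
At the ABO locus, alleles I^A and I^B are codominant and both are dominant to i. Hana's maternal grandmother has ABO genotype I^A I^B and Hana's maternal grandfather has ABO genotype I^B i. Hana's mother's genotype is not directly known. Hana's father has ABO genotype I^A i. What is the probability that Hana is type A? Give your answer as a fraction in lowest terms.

Hana's mother's ABO genotype from I^A I^B × I^B i: 1/4 I^A I^B, 1/4 I^A i, 1/4 I^B I^B, 1/4 I^B i.
Crossing each possibility with the father I^A i and summing P(type A): 1/4·1/2 + 1/4·3/4 + 1/4·0 + 1/4·1/4 = 3/8.

3/8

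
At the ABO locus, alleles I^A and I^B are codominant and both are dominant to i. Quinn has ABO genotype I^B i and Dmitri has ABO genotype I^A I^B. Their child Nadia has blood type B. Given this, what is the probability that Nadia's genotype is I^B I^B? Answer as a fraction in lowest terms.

1/2

Cross I^B i × I^A I^B → 1/4 I^A I^B, 1/4 I^A i, 1/4 I^B I^B, 1/4 I^B i.
Type-B genotypes among offspring: I^B I^B (1/4), I^B i (1/4); total 1/2.
P(I^B I^B | type B) = (1/4) / (1/2) = 1/2.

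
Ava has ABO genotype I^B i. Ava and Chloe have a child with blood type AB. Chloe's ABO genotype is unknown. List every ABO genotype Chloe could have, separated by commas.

For each candidate genotype of Chloe, check whether crossing it with I^B i can produce every observed child phenotype.
  I^A I^A → possible child types {A, AB} ✓
  I^A I^B → possible child types {A, B, AB} ✓
  I^A i → possible child types {O, A, B, AB} ✓
  I^B I^B → possible child types {B} ✗
  I^B i → possible child types {O, B} ✗
  i i → possible child types {O, B} ✗

I^A I^A, I^A I^B, I^A i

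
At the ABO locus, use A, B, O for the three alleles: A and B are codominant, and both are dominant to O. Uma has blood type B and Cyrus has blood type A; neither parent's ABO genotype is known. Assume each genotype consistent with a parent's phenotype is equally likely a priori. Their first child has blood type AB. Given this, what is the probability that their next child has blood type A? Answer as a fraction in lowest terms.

Possible genotypes: Uma ∈ {BB, BO}; Cyrus ∈ {AA, AO}.
Weight each parental genotype pair by prior × P(type-AB child):
  BB × AA: posterior weight 4/9; P(next child type A) = 0.
  BB × AO: posterior weight 2/9; P(next child type A) = 0.
  BO × AA: posterior weight 2/9; P(next child type A) = 1/2.
  BO × AO: posterior weight 1/9; P(next child type A) = 1/4.
Weighted sum = 5/36.

5/36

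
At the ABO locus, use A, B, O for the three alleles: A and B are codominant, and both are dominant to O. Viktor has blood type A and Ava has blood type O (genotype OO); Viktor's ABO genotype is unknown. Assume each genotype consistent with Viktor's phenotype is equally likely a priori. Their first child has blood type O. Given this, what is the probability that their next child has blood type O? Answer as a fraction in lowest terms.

Possible genotypes: Viktor ∈ {AA, AO}; Ava ∈ {OO}.
Weight each parental genotype pair by prior × P(type-O child):
  AO × OO: posterior weight 1; P(next child type O) = 1/2.
Weighted sum = 1/2.

1/2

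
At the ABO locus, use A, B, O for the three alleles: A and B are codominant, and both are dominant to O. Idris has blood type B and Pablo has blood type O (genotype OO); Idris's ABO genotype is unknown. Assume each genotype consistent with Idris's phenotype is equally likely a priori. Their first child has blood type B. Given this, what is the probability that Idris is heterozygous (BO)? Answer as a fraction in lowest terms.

Possible genotypes: Idris ∈ {BB, BO}; Pablo ∈ {OO}.
Weight each parental genotype pair by prior × P(type-B child):
  BB × OO: posterior weight 2/3.
  BO × OO: posterior weight 1/3.
Sum the posterior weight over pairs where Idris is BO: 1/3.

1/3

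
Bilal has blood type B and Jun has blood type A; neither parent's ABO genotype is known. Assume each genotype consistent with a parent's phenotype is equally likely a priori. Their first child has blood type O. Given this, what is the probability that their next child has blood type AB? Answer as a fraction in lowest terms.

1/4

Possible genotypes: Bilal ∈ {BB, BO}; Jun ∈ {AA, AO}.
Weight each parental genotype pair by prior × P(type-O child):
  BO × AO: posterior weight 1; P(next child type AB) = 1/4.
Weighted sum = 1/4.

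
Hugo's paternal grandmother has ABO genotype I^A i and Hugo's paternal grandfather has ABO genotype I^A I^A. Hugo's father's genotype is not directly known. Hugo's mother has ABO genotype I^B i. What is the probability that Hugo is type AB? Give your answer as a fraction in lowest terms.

3/8

Hugo's father's ABO genotype from I^A i × I^A I^A: 1/2 I^A I^A, 1/2 I^A i.
Crossing each possibility with the mother I^B i and summing P(type AB): 1/2·1/2 + 1/2·1/4 = 3/8.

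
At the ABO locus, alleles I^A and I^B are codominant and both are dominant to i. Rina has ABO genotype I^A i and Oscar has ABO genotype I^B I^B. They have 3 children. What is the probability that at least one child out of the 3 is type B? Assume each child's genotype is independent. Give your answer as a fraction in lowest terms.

7/8

ABO cross I^A i × I^B I^B → 1/2 B, 1/2 AB.
So P(type B) = 1/2 per child.
P(none) = (1/2)^3 = 1/8; P(at least one) = 1 − 1/8 = 7/8.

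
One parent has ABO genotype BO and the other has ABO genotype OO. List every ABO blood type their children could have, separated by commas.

Gametes from BO × OO give offspring ABO genotypes BO, OO, i.e. phenotypes O, B.

O, B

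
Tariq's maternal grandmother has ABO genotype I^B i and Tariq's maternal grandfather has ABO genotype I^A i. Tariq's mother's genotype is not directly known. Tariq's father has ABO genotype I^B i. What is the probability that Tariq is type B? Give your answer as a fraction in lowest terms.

1/2

Tariq's mother's ABO genotype from I^B i × I^A i: 1/4 I^A I^B, 1/4 I^A i, 1/4 I^B i, 1/4 i i.
Crossing each possibility with the father I^B i and summing P(type B): 1/4·1/2 + 1/4·1/4 + 1/4·3/4 + 1/4·1/2 = 1/2.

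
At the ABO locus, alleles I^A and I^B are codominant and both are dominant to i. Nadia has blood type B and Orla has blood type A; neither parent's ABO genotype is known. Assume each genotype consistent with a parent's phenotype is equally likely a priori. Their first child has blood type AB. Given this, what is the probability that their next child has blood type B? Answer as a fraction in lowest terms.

Possible genotypes: Nadia ∈ {I^B I^B, I^B i}; Orla ∈ {I^A I^A, I^A i}.
Weight each parental genotype pair by prior × P(type-AB child):
  I^B I^B × I^A I^A: posterior weight 4/9; P(next child type B) = 0.
  I^B I^B × I^A i: posterior weight 2/9; P(next child type B) = 1/2.
  I^B i × I^A I^A: posterior weight 2/9; P(next child type B) = 0.
  I^B i × I^A i: posterior weight 1/9; P(next child type B) = 1/4.
Weighted sum = 5/36.

5/36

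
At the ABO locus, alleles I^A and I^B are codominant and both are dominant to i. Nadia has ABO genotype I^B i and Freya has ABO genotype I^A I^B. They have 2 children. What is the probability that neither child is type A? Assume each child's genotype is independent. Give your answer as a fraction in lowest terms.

9/16

ABO cross I^B i × I^A I^B → 1/4 A, 1/2 B, 1/4 AB.
So P(type A) = 1/4 per child.
P(not type A) = 3/4 for one child; (3/4)^2 = 9/16.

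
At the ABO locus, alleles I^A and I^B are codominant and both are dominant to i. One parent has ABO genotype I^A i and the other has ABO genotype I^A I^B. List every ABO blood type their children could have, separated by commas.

A, B, AB

Gametes from I^A i × I^A I^B give offspring ABO genotypes I^A I^A, I^A I^B, I^A i, I^B i, i.e. phenotypes A, B, AB.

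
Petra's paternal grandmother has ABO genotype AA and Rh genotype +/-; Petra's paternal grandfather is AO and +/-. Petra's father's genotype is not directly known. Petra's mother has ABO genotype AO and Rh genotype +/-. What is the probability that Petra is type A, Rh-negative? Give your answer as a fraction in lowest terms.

7/32

Petra's father's ABO genotype from AA × AO: 1/2 AA, 1/2 AO.
Crossing each possibility with the mother AO and summing P(type A): 1/2·1 + 1/2·3/4 = 7/8.
Similarly for Rh via the father's Rh distribution: P(Rh-) = 1/4.
Independent loci: 7/8 × 1/4 = 7/32.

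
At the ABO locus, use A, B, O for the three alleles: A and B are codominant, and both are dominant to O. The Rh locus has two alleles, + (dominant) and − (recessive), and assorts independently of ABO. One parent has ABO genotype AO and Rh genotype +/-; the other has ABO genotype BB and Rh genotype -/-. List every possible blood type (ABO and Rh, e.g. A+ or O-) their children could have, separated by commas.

B+, B-, AB+, AB-

Gametes from AO × BB give offspring ABO genotypes AB, BO, i.e. phenotypes B, AB.
Rh cross +/- × -/- → phenotypes Rh+, Rh-.
Combining independently: B+, B-, AB+, AB-.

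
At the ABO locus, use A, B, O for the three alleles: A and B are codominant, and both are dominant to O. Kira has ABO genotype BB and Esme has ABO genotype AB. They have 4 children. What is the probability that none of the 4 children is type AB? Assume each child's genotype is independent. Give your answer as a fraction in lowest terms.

1/16

ABO cross BB × AB → 1/2 B, 1/2 AB.
So P(type AB) = 1/2 per child.
P(not type AB) = 1/2 for one child; (1/2)^4 = 1/16.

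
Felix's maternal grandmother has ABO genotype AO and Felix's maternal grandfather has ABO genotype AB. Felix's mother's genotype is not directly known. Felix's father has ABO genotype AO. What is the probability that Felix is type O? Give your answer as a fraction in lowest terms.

Felix's mother's ABO genotype from AO × AB: 1/4 AA, 1/4 AB, 1/4 AO, 1/4 BO.
Crossing each possibility with the father AO and summing P(type O): 1/4·0 + 1/4·0 + 1/4·1/4 + 1/4·1/4 = 1/8.

1/8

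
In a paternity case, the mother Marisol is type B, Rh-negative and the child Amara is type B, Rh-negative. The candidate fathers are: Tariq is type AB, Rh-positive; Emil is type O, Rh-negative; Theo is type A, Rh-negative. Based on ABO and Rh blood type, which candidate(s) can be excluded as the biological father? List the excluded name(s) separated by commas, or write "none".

none

A candidate is excluded only if no genotype consistent with his phenotype could produce a type B, Rh-negative child with a type B, Rh-negative mother.
Every candidate has at least one consistent genotype combination, so none can be excluded.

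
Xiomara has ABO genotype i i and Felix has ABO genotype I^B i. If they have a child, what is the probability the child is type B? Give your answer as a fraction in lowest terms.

1/2

ABO cross i i × I^B i → offspring phenotypes: 1/2 O, 1/2 B.
So P(type B) = 1/2.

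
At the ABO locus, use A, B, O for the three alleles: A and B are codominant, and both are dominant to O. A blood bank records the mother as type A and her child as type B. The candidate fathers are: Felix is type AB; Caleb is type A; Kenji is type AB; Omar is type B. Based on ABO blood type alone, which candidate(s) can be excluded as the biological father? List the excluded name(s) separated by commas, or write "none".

A candidate is excluded only if no genotype consistent with his phenotype could produce a type B child with a type A mother.
Caleb (type A): no genotype consistent with that phenotype can produce a type-B child with a type-A mother.

Caleb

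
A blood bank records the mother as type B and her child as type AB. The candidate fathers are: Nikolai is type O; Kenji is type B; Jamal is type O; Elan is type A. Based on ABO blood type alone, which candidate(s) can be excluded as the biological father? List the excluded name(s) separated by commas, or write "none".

Nikolai, Kenji, Jamal

A candidate is excluded only if no genotype consistent with his phenotype could produce a type AB child with a type B mother.
Nikolai (type O): no genotype consistent with that phenotype can produce a type-AB child with a type-B mother.
Kenji (type B): no genotype consistent with that phenotype can produce a type-AB child with a type-B mother.
Jamal (type O): no genotype consistent with that phenotype can produce a type-AB child with a type-B mother.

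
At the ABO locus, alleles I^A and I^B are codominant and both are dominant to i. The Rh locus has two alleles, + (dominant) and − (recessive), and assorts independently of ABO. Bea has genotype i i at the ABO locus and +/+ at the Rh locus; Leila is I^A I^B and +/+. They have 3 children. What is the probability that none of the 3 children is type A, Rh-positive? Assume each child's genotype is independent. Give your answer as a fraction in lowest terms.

ABO cross i i × I^A I^B → 1/2 A, 1/2 B.
Rh cross +/+ × +/+ → 1 Rh+; so P(type A, Rh-positive) = 1/2 × 1 = 1/2 per child.
P(not type A, Rh-positive) = 1/2 for one child; (1/2)^3 = 1/8.

1/8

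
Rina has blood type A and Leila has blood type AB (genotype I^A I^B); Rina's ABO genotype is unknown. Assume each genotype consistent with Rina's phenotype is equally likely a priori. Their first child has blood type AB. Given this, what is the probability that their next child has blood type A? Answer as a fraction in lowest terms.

1/2

Possible genotypes: Rina ∈ {I^A I^A, I^A i}; Leila ∈ {I^A I^B}.
Weight each parental genotype pair by prior × P(type-AB child):
  I^A I^A × I^A I^B: posterior weight 2/3; P(next child type A) = 1/2.
  I^A i × I^A I^B: posterior weight 1/3; P(next child type A) = 1/2.
Weighted sum = 1/2.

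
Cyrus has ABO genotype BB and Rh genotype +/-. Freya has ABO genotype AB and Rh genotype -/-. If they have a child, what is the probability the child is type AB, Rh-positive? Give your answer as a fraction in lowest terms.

ABO cross BB × AB → offspring phenotypes: 1/2 B, 1/2 AB.
Rh cross +/- × -/- → 1/2 Rh+, 1/2 Rh-.
Independent loci: P(type AB, Rh-positive) = 1/2 × 1/2 = 1/4.

1/4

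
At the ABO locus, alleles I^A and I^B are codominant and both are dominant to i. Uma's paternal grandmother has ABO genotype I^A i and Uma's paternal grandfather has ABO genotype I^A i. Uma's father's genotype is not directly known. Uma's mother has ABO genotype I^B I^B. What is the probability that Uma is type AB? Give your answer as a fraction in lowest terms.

1/2

Uma's father's ABO genotype from I^A i × I^A i: 1/4 I^A I^A, 1/2 I^A i, 1/4 i i.
Crossing each possibility with the mother I^B I^B and summing P(type AB): 1/4·1 + 1/2·1/2 + 1/4·0 = 1/2.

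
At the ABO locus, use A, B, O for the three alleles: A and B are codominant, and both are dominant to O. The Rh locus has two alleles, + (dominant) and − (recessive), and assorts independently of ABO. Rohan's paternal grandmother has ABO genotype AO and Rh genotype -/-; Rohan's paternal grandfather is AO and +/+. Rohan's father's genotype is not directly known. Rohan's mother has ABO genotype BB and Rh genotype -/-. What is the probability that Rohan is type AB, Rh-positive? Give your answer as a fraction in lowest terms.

Rohan's father's ABO genotype from AO × AO: 1/4 AA, 1/2 AO, 1/4 OO.
Crossing each possibility with the mother BB and summing P(type AB): 1/4·1 + 1/2·1/2 + 1/4·0 = 1/2.
Similarly for Rh via the father's Rh distribution: P(Rh+) = 1/2.
Independent loci: 1/2 × 1/2 = 1/4.

1/4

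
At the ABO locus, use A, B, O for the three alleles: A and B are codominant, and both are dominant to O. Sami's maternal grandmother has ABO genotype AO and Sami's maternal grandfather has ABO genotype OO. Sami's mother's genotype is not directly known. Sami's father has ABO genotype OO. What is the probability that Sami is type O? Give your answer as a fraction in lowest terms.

3/4

Sami's mother's ABO genotype from AO × OO: 1/2 AO, 1/2 OO.
Crossing each possibility with the father OO and summing P(type O): 1/2·1/2 + 1/2·1 = 3/4.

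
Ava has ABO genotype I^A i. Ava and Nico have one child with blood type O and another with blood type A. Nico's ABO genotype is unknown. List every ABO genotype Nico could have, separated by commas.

For each candidate genotype of Nico, check whether crossing it with I^A i can produce every observed child phenotype.
  I^A I^A → possible child types {A} ✗
  I^A I^B → possible child types {A, B, AB} ✗
  I^A i → possible child types {O, A} ✓
  I^B I^B → possible child types {B, AB} ✗
  I^B i → possible child types {O, A, B, AB} ✓
  i i → possible child types {O, A} ✓

I^A i, I^B i, i i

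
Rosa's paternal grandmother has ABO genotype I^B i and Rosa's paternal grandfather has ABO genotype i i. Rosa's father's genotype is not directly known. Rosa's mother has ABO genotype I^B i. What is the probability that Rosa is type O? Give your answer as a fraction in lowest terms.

Rosa's father's ABO genotype from I^B i × i i: 1/2 I^B i, 1/2 i i.
Crossing each possibility with the mother I^B i and summing P(type O): 1/2·1/4 + 1/2·1/2 = 3/8.

3/8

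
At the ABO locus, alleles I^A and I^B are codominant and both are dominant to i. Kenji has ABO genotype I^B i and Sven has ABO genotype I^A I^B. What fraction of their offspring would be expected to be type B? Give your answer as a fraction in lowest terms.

ABO cross I^B i × I^A I^B → offspring phenotypes: 1/4 A, 1/2 B, 1/4 AB.
So P(type B) = 1/2.

1/2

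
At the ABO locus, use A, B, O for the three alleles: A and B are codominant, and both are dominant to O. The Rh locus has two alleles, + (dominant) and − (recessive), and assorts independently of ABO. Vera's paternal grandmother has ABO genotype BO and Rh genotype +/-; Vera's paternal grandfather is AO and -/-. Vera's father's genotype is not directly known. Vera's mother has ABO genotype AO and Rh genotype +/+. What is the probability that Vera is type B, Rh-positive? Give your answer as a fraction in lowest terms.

1/8

Vera's father's ABO genotype from BO × AO: 1/4 AB, 1/4 AO, 1/4 BO, 1/4 OO.
Crossing each possibility with the mother AO and summing P(type B): 1/4·1/4 + 1/4·0 + 1/4·1/4 + 1/4·0 = 1/8.
Similarly for Rh via the father's Rh distribution: P(Rh+) = 1.
Independent loci: 1/8 × 1 = 1/8.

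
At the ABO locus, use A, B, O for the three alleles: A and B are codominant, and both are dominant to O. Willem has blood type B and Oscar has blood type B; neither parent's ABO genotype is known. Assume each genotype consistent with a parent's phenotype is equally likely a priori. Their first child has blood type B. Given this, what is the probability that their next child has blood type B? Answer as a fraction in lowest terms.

19/20

Possible genotypes: Willem ∈ {BB, BO}; Oscar ∈ {BB, BO}.
Weight each parental genotype pair by prior × P(type-B child):
  BB × BB: posterior weight 4/15; P(next child type B) = 1.
  BB × BO: posterior weight 4/15; P(next child type B) = 1.
  BO × BB: posterior weight 4/15; P(next child type B) = 1.
  BO × BO: posterior weight 1/5; P(next child type B) = 3/4.
Weighted sum = 19/20.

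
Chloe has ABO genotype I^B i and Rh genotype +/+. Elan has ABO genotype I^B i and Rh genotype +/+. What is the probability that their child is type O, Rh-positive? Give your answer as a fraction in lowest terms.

ABO cross I^B i × I^B i → offspring phenotypes: 1/4 O, 3/4 B.
Rh cross +/+ × +/+ → 1 Rh+.
Independent loci: P(type O, Rh-positive) = 1/4 × 1 = 1/4.

1/4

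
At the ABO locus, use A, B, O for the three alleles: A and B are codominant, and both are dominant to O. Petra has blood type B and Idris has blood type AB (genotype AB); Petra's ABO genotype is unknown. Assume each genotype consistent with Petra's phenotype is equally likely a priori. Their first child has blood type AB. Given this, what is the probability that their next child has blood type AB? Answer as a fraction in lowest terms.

Possible genotypes: Petra ∈ {BB, BO}; Idris ∈ {AB}.
Weight each parental genotype pair by prior × P(type-AB child):
  BB × AB: posterior weight 2/3; P(next child type AB) = 1/2.
  BO × AB: posterior weight 1/3; P(next child type AB) = 1/4.
Weighted sum = 5/12.

5/12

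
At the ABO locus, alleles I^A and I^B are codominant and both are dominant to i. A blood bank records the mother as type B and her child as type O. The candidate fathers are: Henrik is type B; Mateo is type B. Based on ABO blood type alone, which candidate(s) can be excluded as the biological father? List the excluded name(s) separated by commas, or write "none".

A candidate is excluded only if no genotype consistent with his phenotype could produce a type O child with a type B mother.
Every candidate has at least one consistent genotype combination, so none can be excluded.

none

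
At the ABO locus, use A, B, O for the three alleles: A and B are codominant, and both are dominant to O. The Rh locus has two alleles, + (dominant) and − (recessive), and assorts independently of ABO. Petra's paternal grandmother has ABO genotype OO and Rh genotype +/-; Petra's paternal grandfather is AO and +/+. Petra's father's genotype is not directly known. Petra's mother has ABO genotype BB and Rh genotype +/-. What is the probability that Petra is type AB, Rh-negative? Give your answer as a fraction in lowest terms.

Petra's father's ABO genotype from OO × AO: 1/2 AO, 1/2 OO.
Crossing each possibility with the mother BB and summing P(type AB): 1/2·1/2 + 1/2·0 = 1/4.
Similarly for Rh via the father's Rh distribution: P(Rh-) = 1/8.
Independent loci: 1/4 × 1/8 = 1/32.

1/32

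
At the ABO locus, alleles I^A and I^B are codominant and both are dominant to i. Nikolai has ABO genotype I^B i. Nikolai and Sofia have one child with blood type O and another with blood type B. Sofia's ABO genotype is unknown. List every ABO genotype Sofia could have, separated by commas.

I^A i, I^B i, i i

For each candidate genotype of Sofia, check whether crossing it with I^B i can produce every observed child phenotype.
  I^A I^A → possible child types {A, AB} ✗
  I^A I^B → possible child types {A, B, AB} ✗
  I^A i → possible child types {O, A, B, AB} ✓
  I^B I^B → possible child types {B} ✗
  I^B i → possible child types {O, B} ✓
  i i → possible child types {O, B} ✓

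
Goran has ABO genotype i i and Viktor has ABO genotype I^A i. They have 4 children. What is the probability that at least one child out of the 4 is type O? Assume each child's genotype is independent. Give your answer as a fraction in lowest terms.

15/16

ABO cross i i × I^A i → 1/2 O, 1/2 A.
So P(type O) = 1/2 per child.
P(none) = (1/2)^4 = 1/16; P(at least one) = 1 − 1/16 = 15/16.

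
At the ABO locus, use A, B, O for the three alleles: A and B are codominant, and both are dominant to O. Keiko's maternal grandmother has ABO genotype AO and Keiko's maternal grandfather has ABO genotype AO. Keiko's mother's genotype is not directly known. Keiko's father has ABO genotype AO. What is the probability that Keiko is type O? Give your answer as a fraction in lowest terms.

Keiko's mother's ABO genotype from AO × AO: 1/4 AA, 1/2 AO, 1/4 OO.
Crossing each possibility with the father AO and summing P(type O): 1/4·0 + 1/2·1/4 + 1/4·1/2 = 1/4.

1/4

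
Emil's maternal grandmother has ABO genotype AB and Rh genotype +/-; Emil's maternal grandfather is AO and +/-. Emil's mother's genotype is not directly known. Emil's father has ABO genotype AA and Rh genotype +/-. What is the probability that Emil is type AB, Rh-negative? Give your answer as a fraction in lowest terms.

1/16

Emil's mother's ABO genotype from AB × AO: 1/4 AA, 1/4 AB, 1/4 AO, 1/4 BO.
Crossing each possibility with the father AA and summing P(type AB): 1/4·0 + 1/4·1/2 + 1/4·0 + 1/4·1/2 = 1/4.
Similarly for Rh via the mother's Rh distribution: P(Rh-) = 1/4.
Independent loci: 1/4 × 1/4 = 1/16.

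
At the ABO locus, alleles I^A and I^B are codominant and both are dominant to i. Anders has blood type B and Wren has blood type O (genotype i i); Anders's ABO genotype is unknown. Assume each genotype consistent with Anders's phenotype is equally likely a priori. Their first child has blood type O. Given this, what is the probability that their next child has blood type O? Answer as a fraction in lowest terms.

Possible genotypes: Anders ∈ {I^B I^B, I^B i}; Wren ∈ {i i}.
Weight each parental genotype pair by prior × P(type-O child):
  I^B i × i i: posterior weight 1; P(next child type O) = 1/2.
Weighted sum = 1/2.

1/2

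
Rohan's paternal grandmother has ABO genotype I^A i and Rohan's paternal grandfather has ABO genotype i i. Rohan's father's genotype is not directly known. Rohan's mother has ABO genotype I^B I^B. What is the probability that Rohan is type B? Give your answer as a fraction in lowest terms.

Rohan's father's ABO genotype from I^A i × i i: 1/2 I^A i, 1/2 i i.
Crossing each possibility with the mother I^B I^B and summing P(type B): 1/2·1/2 + 1/2·1 = 3/4.

3/4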